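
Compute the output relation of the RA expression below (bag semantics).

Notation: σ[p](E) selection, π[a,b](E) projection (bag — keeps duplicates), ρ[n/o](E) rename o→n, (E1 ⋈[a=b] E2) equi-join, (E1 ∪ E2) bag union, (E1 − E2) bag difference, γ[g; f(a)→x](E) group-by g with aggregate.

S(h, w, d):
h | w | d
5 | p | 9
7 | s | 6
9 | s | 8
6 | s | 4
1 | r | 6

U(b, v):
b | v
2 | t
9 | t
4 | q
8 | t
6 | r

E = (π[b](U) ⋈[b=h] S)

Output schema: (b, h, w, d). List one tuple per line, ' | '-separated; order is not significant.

Subexpression sizes:
  U → 5
  π[b](U) → 5
  S → 5
  (π[b](U) ⋈[b=h] S) → 2

== RESULT ==
b | h | w | d
6 | 6 | s | 4
9 | 9 | s | 8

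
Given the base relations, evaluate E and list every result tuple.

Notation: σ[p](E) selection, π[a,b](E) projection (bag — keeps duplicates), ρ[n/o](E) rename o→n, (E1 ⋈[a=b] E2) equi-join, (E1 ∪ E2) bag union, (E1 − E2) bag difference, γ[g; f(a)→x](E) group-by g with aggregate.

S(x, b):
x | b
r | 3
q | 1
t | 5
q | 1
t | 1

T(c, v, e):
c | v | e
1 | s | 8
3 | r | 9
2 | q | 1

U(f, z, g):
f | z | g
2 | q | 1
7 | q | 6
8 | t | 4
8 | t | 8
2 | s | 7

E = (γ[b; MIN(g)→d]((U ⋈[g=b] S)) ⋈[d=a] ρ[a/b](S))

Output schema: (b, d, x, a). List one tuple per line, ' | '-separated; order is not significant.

Row counts bottom-up:
  U → 5
  S → 5
  (U ⋈[g=b] S) → 3
  γ[b; MIN(g)→d]((U ⋈[g=b] S)) → 1
  S → 5
  ρ[a/b](S) → 5
  (γ[b; MIN(g)→d]((U ⋈[g=b] S)) ⋈[d=a] ρ[a/b](S)) → 3

== RESULT ==
b | d | x | a
1 | 1 | q | 1
1 | 1 | q | 1
1 | 1 | t | 1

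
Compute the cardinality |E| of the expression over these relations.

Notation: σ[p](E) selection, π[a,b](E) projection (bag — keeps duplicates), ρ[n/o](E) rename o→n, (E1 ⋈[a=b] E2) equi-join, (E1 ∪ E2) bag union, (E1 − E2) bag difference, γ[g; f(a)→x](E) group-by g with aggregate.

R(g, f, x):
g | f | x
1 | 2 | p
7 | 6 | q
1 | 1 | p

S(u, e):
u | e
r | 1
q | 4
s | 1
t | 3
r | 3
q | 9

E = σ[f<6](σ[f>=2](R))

Stepwise |·|:
  R → 3
  σ[f>=2](R) → 2
  σ[f<6](σ[f>=2](R)) → 1

|E| = 1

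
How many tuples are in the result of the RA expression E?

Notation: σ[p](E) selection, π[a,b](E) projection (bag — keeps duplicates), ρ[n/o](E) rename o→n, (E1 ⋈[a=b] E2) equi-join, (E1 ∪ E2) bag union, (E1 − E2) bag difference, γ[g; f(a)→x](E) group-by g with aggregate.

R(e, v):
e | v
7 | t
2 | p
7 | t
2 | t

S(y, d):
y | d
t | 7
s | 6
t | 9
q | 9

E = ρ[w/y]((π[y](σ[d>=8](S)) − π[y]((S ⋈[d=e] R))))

Per-node cardinality:
  S → 4
  σ[d>=8](S) → 2
  π[y](σ[d>=8](S)) → 2
  S → 4
  R → 4
  (S ⋈[d=e] R) → 2
  π[y]((S ⋈[d=e] R)) → 2
  (π[y](σ[d>=8](S)) − π[y]((S ⋈[d=e] R))) → 1
  ρ[w/y]((π[y](σ[d>=8](S)) − π[y]((S ⋈[d=e] R)))) → 1

|E| = 1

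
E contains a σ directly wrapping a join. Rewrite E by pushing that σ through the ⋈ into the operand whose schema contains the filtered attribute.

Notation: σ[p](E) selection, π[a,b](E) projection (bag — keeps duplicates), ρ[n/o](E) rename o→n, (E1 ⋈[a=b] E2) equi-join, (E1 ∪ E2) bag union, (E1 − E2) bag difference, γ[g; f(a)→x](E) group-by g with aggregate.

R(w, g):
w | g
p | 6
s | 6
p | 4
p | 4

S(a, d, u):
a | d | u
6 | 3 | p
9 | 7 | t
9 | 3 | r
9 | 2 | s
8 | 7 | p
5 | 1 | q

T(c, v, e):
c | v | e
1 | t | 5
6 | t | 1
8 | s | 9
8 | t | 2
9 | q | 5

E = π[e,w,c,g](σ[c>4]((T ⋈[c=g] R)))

σ filters on c, owned by the left side.
E' = π[e,w,c,g]((σ[c>4](T) ⋈[c=g] R))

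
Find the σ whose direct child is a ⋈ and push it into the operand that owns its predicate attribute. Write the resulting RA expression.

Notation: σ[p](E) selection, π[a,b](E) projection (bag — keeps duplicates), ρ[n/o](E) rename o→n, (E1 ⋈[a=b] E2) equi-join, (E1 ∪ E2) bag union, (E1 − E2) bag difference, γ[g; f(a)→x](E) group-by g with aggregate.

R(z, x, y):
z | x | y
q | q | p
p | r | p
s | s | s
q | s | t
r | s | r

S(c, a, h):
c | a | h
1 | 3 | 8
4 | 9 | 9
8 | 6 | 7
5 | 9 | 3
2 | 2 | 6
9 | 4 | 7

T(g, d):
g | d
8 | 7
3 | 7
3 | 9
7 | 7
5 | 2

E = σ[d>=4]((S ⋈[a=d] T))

σ filters on d, owned by the right side.
E' = (S ⋈[a=d] σ[d>=4](T))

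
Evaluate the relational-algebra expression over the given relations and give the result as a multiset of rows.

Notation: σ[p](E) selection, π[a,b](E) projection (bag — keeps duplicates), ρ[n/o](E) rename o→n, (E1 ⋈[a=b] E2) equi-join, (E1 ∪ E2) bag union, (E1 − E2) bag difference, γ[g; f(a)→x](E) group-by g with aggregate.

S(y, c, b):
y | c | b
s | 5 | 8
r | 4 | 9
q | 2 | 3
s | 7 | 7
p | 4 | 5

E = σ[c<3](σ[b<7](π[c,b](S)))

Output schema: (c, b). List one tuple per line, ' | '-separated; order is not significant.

Stepwise |·|:
  S → 5
  π[c,b](S) → 5
  σ[b<7](π[c,b](S)) → 2
  σ[c<3](σ[b<7](π[c,b](S))) → 1

== RESULT ==
c | b
2 | 3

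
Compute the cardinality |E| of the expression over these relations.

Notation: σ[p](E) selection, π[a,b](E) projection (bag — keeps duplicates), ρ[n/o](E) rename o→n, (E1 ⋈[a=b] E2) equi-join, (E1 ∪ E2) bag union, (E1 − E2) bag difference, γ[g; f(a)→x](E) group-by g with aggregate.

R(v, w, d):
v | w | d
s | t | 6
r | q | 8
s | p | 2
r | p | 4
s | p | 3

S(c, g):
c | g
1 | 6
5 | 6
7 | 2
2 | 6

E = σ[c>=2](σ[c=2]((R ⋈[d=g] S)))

Subexpression sizes:
  R → 5
  S → 4
  (R ⋈[d=g] S) → 4
  σ[c=2]((R ⋈[d=g] S)) → 1
  σ[c>=2](σ[c=2]((R ⋈[d=g] S))) → 1

|E| = 1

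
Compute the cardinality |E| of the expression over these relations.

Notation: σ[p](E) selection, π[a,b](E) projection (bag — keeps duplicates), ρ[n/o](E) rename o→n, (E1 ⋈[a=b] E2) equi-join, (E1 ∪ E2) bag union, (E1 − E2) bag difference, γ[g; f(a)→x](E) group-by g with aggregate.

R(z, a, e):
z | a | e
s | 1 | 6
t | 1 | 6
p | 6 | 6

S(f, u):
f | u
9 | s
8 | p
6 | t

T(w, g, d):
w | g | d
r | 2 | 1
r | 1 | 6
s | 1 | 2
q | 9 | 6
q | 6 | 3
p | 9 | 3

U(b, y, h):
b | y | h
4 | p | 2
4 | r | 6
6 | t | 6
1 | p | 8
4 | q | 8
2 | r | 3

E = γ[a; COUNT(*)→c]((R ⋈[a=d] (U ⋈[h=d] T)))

Per-node cardinality:
  R → 3
  U → 6
  T → 6
  (U ⋈[h=d] T) → 7
  (R ⋈[a=d] (U ⋈[h=d] T)) → 4
  γ[a; COUNT(*)→c]((R ⋈[a=d] (U ⋈[h=d] T))) → 1

|E| = 1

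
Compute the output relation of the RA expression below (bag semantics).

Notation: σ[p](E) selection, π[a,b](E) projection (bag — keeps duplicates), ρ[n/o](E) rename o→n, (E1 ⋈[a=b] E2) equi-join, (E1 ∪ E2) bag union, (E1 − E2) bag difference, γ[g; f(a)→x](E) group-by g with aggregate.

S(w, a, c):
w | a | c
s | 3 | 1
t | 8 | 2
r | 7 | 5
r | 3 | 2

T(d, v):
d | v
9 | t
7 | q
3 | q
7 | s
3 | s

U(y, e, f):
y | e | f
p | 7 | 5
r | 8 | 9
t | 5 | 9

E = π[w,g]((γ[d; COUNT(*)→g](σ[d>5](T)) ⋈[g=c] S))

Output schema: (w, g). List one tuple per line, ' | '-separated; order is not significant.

Subexpression sizes:
  T → 5
  σ[d>5](T) → 3
  γ[d; COUNT(*)→g](σ[d>5](T)) → 2
  S → 4
  (γ[d; COUNT(*)→g](σ[d>5](T)) ⋈[g=c] S) → 3
  π[w,g]((γ[d; COUNT(*)→g](σ[d>5](T)) ⋈[g=c] S)) → 3

== RESULT ==
w | g
r | 2
s | 1
t | 2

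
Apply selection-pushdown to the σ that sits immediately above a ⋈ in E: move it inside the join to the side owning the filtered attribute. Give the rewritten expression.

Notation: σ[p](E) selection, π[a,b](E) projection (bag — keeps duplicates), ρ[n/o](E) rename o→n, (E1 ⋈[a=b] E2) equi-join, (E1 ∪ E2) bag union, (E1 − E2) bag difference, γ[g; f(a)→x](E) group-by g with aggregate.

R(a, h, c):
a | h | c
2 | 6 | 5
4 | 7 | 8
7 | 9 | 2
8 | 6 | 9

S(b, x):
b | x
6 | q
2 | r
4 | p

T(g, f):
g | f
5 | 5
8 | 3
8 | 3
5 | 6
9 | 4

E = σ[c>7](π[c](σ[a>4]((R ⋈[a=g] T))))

σ filters on a, owned by the left side.
E' = σ[c>7](π[c]((σ[a>4](R) ⋈[a=g] T)))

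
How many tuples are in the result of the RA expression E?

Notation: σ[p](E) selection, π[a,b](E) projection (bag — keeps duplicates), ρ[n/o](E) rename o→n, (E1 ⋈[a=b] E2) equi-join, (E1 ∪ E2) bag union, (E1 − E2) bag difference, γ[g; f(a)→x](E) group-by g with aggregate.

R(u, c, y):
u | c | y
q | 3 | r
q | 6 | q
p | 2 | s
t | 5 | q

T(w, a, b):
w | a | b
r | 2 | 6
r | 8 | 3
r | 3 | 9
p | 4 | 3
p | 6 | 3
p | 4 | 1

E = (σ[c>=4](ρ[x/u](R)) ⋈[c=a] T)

Stepwise |·|:
  R → 4
  ρ[x/u](R) → 4
  σ[c>=4](ρ[x/u](R)) → 2
  T → 6
  (σ[c>=4](ρ[x/u](R)) ⋈[c=a] T) → 1

|E| = 1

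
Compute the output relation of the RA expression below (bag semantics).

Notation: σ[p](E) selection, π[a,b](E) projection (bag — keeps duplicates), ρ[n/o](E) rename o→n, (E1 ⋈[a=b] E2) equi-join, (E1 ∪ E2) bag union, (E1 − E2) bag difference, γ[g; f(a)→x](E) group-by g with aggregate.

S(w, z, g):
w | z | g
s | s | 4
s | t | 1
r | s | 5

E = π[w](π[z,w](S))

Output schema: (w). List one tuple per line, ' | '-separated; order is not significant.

Row counts bottom-up:
  S → 3
  π[z,w](S) → 3
  π[w](π[z,w](S)) → 3

== RESULT ==
w
r
s
s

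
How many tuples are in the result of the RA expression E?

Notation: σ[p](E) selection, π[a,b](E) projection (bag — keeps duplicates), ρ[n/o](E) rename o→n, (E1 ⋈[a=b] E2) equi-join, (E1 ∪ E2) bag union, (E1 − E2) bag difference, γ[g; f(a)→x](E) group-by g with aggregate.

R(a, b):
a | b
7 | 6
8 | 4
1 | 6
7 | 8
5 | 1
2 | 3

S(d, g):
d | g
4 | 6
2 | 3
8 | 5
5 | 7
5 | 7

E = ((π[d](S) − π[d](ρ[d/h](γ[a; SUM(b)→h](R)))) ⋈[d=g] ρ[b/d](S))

Stepwise |·|:
  S → 5
  π[d](S) → 5
  R → 6
  γ[a; SUM(b)→h](R) → 5
  ρ[d/h](γ[a; SUM(b)→h](R)) → 5
  π[d](ρ[d/h](γ[a; SUM(b)→h](R))) → 5
  (π[d](S) − π[d](ρ[d/h](γ[a; SUM(b)→h](R)))) → 4
  S → 5
  ρ[b/d](S) → 5
  ((π[d](S) − π[d](ρ[d/h](γ[a; SUM(b)→h](R)))) ⋈[d=g] ρ[b/d](S)) → 2

|E| = 2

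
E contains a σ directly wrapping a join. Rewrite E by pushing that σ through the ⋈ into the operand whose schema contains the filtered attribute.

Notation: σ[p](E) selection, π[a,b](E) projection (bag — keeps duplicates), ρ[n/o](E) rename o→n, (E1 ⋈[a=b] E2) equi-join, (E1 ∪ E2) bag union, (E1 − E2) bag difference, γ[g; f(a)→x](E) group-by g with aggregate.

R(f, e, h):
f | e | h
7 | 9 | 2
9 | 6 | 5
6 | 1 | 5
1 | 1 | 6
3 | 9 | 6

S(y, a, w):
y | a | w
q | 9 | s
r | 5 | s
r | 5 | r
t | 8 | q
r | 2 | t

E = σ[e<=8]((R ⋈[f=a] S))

σ filters on e, owned by the left side.
E' = (σ[e<=8](R) ⋈[f=a] S)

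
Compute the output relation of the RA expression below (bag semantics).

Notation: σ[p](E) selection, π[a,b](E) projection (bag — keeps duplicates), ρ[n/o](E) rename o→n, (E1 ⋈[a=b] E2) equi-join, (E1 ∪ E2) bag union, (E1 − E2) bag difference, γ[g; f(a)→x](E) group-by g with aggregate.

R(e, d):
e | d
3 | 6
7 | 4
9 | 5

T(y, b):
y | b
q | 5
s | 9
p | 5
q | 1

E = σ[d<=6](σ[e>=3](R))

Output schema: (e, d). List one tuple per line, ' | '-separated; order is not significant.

Per-node cardinality:
  R → 3
  σ[e>=3](R) → 3
  σ[d<=6](σ[e>=3](R)) → 3

== RESULT ==
e | d
3 | 6
7 | 4
9 | 5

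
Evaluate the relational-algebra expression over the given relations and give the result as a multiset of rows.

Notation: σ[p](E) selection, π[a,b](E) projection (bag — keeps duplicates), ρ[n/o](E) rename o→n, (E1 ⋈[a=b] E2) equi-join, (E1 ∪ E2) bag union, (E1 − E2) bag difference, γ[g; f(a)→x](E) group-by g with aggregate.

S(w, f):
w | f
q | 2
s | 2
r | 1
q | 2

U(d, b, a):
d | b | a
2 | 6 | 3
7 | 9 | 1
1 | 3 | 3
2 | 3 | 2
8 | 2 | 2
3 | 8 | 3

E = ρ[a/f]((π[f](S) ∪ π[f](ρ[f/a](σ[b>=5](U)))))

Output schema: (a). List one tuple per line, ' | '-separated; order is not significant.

Subexpression sizes:
  S → 4
  π[f](S) → 4
  U → 6
  σ[b>=5](U) → 3
  ρ[f/a](σ[b>=5](U)) → 3
  π[f](ρ[f/a](σ[b>=5](U))) → 3
  (π[f](S) ∪ π[f](ρ[f/a](σ[b>=5](U)))) → 7
  ρ[a/f]((π[f](S) ∪ π[f](ρ[f/a](σ[b>=5](U))))) → 7

== RESULT ==
a
1
1
2
2
2
3
3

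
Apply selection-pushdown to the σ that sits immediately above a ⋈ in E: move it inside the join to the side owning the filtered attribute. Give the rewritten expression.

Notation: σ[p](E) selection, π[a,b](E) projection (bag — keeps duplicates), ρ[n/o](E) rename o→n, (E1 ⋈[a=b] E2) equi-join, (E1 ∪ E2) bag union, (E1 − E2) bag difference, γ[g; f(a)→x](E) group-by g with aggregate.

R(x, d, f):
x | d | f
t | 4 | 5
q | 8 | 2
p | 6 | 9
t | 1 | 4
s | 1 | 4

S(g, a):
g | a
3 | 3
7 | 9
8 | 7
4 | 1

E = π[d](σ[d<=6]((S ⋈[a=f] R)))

σ filters on d, owned by the right side.
E' = π[d]((S ⋈[a=f] σ[d<=6](R)))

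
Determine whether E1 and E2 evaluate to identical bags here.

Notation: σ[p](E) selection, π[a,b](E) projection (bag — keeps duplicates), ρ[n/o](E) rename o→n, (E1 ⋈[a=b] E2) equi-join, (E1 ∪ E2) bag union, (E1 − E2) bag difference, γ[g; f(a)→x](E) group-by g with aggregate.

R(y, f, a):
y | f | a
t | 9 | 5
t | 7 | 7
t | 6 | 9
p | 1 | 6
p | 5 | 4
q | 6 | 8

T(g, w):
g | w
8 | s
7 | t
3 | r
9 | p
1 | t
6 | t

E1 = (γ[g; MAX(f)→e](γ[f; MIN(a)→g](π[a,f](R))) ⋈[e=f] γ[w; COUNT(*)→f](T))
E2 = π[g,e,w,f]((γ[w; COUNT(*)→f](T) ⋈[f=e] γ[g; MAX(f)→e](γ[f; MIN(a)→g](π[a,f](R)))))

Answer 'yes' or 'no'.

E1 stepwise |·|:
  R → 6
  π[a,f](R) → 6
  γ[f; MIN(a)→g](π[a,f](R)) → 5
  γ[g; MAX(f)→e](γ[f; MIN(a)→g](π[a,f](R))) → 5
  T → 6
  γ[w; COUNT(*)→f](T) → 4
  (γ[g; MAX(f)→e](γ[f; MIN(a)→g](π[a,f](R))) ⋈[e=f] γ[w; COUNT(*)→f](T)) → 3
E2 stepwise |·|:
  T → 6
  γ[w; COUNT(*)→f](T) → 4
  R → 6
  π[a,f](R) → 6
  γ[f; MIN(a)→g](π[a,f](R)) → 5
  γ[g; MAX(f)→e](γ[f; MIN(a)→g](π[a,f](R))) → 5
  (γ[w; COUNT(*)→f](T) ⋈[f=e] γ[g; MAX(f)→e](γ[f; MIN(a)→g](π[a,f](R)))) → 3
  π[g,e,w,f]((γ[w; COUNT(*)→f](T) ⋈[f=e] γ[g; MAX(f)→e](γ[f; MIN(a)→g](π[a,f](R))))) → 3

E1 and E2 produce the same multiset:
g | e | w | f
6 | 1 | p | 1
6 | 1 | r | 1
6 | 1 | s | 1

yes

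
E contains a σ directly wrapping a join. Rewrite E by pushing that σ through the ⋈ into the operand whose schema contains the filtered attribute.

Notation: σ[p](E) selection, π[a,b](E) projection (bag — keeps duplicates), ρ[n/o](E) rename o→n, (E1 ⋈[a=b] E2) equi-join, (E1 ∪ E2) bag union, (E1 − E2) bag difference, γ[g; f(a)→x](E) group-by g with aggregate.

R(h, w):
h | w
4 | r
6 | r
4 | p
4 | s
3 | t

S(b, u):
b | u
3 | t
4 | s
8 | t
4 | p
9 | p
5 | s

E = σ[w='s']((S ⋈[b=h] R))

σ filters on w, owned by the right side.
E' = (S ⋈[b=h] σ[w='s'](R))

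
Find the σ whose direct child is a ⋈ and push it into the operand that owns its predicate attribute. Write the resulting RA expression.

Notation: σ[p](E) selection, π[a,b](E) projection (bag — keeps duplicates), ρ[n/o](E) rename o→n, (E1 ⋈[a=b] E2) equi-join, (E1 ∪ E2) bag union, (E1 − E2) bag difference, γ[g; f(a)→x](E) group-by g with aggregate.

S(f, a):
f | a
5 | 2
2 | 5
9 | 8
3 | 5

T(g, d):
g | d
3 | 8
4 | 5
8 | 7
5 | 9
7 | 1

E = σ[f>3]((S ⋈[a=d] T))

σ filters on f, owned by the left side.
E' = (σ[f>3](S) ⋈[a=d] T)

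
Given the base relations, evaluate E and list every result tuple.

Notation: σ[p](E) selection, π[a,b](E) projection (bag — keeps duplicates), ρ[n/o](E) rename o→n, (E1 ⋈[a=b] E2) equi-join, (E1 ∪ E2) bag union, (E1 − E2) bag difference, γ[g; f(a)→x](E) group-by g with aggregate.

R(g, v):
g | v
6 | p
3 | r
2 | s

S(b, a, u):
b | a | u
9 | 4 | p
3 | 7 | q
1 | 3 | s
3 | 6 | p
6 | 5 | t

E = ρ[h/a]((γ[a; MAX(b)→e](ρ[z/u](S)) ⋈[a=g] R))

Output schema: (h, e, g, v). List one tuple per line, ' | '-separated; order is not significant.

Row counts bottom-up:
  S → 5
  ρ[z/u](S) → 5
  γ[a; MAX(b)→e](ρ[z/u](S)) → 5
  R → 3
  (γ[a; MAX(b)→e](ρ[z/u](S)) ⋈[a=g] R) → 2
  ρ[h/a]((γ[a; MAX(b)→e](ρ[z/u](S)) ⋈[a=g] R)) → 2

== RESULT ==
h | e | g | v
3 | 1 | 3 | r
6 | 3 | 6 | p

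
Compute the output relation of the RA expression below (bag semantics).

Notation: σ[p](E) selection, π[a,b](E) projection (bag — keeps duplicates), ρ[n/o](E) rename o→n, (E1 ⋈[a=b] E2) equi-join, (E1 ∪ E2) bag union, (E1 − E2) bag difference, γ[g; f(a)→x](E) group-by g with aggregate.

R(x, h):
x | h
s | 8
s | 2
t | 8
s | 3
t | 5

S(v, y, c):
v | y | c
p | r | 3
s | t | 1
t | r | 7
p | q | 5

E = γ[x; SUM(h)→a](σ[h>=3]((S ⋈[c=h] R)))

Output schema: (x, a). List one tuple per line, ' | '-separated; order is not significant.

Row counts bottom-up:
  S → 4
  R → 5
  (S ⋈[c=h] R) → 2
  σ[h>=3]((S ⋈[c=h] R)) → 2
  γ[x; SUM(h)→a](σ[h>=3]((S ⋈[c=h] R))) → 2

== RESULT ==
x | a
s | 3
t | 5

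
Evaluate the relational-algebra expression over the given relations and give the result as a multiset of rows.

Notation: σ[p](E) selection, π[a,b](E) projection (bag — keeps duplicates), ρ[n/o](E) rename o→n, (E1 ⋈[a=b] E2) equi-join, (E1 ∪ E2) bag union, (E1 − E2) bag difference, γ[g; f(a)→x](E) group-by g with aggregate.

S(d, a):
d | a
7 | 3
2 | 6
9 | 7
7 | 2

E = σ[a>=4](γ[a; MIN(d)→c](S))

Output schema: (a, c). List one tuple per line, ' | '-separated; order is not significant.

Stepwise |·|:
  S → 4
  γ[a; MIN(d)→c](S) → 4
  σ[a>=4](γ[a; MIN(d)→c](S)) → 2

== RESULT ==
a | c
6 | 2
7 | 9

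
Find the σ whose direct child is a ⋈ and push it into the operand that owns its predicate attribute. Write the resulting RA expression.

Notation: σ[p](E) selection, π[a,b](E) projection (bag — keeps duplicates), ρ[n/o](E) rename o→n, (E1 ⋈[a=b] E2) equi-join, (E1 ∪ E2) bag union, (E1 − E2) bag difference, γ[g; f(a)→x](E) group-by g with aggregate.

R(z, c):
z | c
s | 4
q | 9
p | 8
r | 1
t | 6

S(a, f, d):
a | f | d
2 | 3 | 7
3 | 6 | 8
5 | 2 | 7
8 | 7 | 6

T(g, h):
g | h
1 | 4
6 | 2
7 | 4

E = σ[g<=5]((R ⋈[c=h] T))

σ filters on g, owned by the right side.
E' = (R ⋈[c=h] σ[g<=5](T))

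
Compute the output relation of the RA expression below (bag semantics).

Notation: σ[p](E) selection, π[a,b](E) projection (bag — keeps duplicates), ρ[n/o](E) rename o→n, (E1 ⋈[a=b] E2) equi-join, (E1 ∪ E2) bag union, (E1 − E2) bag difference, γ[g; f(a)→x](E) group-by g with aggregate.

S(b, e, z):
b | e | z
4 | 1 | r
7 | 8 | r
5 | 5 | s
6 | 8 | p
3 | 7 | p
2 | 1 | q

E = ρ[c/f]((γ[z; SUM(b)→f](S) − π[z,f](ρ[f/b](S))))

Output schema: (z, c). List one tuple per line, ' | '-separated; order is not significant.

Row counts bottom-up:
  S → 6
  γ[z; SUM(b)→f](S) → 4
  S → 6
  ρ[f/b](S) → 6
  π[z,f](ρ[f/b](S)) → 6
  (γ[z; SUM(b)→f](S) − π[z,f](ρ[f/b](S))) → 2
  ρ[c/f]((γ[z; SUM(b)→f](S) − π[z,f](ρ[f/b](S)))) → 2

== RESULT ==
z | c
p | 9
r | 11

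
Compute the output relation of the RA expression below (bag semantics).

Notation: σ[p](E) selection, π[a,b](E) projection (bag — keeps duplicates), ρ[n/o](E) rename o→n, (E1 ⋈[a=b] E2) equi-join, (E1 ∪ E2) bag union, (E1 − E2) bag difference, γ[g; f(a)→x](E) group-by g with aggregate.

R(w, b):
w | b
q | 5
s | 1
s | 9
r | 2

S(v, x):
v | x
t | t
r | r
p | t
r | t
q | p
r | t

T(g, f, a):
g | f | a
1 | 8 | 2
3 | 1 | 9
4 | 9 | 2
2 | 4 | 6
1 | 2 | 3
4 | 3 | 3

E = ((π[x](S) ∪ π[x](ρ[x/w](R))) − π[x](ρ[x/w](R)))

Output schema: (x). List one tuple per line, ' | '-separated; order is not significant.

Per-node cardinality:
  S → 6
  π[x](S) → 6
  R → 4
  ρ[x/w](R) → 4
  π[x](ρ[x/w](R)) → 4
  (π[x](S) ∪ π[x](ρ[x/w](R))) → 10
  R → 4
  ρ[x/w](R) → 4
  π[x](ρ[x/w](R)) → 4
  ((π[x](S) ∪ π[x](ρ[x/w](R))) − π[x](ρ[x/w](R))) → 6

== RESULT ==
x
p
r
t
t
t
t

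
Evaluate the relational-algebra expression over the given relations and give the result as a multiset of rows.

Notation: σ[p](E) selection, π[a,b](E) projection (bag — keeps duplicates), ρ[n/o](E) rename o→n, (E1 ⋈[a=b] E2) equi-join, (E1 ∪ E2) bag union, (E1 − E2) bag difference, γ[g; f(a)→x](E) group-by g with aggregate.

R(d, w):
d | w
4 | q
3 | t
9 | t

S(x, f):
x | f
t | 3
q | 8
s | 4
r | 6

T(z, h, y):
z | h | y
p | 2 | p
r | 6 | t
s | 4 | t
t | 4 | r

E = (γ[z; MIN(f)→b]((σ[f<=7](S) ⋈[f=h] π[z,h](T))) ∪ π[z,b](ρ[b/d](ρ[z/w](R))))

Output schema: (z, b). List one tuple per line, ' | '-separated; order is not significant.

Row counts bottom-up:
  S → 4
  σ[f<=7](S) → 3
  T → 4
  π[z,h](T) → 4
  (σ[f<=7](S) ⋈[f=h] π[z,h](T)) → 3
  γ[z; MIN(f)→b]((σ[f<=7](S) ⋈[f=h] π[z,h](T))) → 3
  R → 3
  ρ[z/w](R) → 3
  ρ[b/d](ρ[z/w](R)) → 3
  π[z,b](ρ[b/d](ρ[z/w](R))) → 3
  (γ[z; MIN(f)→b]((σ[f<=7](S) ⋈[f=h] π[z,h](T))) ∪ π[z,b](ρ[b/d](ρ[z/w](R)))) → 6

== RESULT ==
z | b
q | 4
r | 6
s | 4
t | 3
t | 4
t | 9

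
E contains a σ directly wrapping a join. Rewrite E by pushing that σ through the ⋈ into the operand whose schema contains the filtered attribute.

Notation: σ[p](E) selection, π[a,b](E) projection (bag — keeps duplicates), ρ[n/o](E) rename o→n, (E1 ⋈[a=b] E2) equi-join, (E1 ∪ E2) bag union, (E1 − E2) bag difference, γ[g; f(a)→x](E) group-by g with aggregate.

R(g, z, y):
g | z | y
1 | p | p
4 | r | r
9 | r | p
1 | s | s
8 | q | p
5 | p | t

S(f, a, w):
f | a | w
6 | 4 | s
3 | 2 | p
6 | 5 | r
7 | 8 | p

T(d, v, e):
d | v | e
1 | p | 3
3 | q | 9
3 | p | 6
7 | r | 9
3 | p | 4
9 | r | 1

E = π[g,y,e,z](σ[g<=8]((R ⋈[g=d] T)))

σ filters on g, owned by the left side.
E' = π[g,y,e,z]((σ[g<=8](R) ⋈[g=d] T))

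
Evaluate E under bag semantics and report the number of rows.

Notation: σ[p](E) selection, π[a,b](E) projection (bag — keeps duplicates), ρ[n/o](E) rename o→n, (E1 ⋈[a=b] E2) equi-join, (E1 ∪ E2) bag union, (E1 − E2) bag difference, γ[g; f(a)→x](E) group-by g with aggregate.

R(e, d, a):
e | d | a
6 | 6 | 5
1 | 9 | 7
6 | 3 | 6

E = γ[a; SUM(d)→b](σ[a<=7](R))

Subexpression sizes:
  R → 3
  σ[a<=7](R) → 3
  γ[a; SUM(d)→b](σ[a<=7](R)) → 3

|E| = 3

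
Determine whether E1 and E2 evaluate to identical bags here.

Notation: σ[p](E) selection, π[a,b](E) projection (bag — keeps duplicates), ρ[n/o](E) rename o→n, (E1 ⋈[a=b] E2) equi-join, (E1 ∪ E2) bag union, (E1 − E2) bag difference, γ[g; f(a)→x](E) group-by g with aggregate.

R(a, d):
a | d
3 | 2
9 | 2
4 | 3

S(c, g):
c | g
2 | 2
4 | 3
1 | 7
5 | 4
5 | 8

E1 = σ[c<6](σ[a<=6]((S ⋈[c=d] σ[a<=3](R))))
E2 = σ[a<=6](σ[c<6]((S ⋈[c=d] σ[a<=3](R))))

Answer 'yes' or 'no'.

E1 subexpression sizes:
  S → 5
  R → 3
  σ[a<=3](R) → 1
  (S ⋈[c=d] σ[a<=3](R)) → 1
  σ[a<=6]((S ⋈[c=d] σ[a<=3](R))) → 1
  σ[c<6](σ[a<=6]((S ⋈[c=d] σ[a<=3](R)))) → 1
E2 subexpression sizes:
  S → 5
  R → 3
  σ[a<=3](R) → 1
  (S ⋈[c=d] σ[a<=3](R)) → 1
  σ[c<6]((S ⋈[c=d] σ[a<=3](R))) → 1
  σ[a<=6](σ[c<6]((S ⋈[c=d] σ[a<=3](R)))) → 1

E1 and E2 produce the same multiset:
c | g | a | d
2 | 2 | 3 | 2

yes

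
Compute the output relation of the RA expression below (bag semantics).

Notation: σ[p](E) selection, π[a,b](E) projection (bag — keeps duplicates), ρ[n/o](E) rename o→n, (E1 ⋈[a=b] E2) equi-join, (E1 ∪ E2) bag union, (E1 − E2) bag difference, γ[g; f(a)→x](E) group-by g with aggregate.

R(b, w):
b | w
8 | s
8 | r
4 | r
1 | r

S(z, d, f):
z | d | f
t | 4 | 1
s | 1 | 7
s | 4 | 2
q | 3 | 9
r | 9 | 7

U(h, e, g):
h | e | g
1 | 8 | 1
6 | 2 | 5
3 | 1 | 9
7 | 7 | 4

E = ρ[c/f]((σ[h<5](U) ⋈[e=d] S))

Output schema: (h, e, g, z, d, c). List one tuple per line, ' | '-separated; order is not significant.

Subexpression sizes:
  U → 4
  σ[h<5](U) → 2
  S → 5
  (σ[h<5](U) ⋈[e=d] S) → 1
  ρ[c/f]((σ[h<5](U) ⋈[e=d] S)) → 1

== RESULT ==
h | e | g | z | d | c
3 | 1 | 9 | s | 1 | 7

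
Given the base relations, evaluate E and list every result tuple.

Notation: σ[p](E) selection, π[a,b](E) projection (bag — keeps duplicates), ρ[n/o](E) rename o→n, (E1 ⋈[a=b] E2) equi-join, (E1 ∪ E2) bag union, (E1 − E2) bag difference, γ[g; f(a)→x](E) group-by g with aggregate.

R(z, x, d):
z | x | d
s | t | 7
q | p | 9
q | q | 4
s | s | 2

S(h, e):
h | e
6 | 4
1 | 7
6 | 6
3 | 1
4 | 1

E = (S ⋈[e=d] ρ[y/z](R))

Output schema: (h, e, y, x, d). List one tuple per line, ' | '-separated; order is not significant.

Stepwise |·|:
  S → 5
  R → 4
  ρ[y/z](R) → 4
  (S ⋈[e=d] ρ[y/z](R)) → 2

== RESULT ==
h | e | y | x | d
1 | 7 | s | t | 7
6 | 4 | q | q | 4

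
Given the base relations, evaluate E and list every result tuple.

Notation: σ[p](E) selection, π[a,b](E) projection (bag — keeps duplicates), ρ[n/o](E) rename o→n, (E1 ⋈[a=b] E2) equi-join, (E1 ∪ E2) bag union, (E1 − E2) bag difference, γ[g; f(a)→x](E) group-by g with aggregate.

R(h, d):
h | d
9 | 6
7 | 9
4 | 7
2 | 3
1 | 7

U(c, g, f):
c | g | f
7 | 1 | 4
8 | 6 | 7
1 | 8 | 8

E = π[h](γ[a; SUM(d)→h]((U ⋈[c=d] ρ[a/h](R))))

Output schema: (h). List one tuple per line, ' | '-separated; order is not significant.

Subexpression sizes:
  U → 3
  R → 5
  ρ[a/h](R) → 5
  (U ⋈[c=d] ρ[a/h](R)) → 2
  γ[a; SUM(d)→h]((U ⋈[c=d] ρ[a/h](R))) → 2
  π[h](γ[a; SUM(d)→h]((U ⋈[c=d] ρ[a/h](R)))) → 2

== RESULT ==
h
7
7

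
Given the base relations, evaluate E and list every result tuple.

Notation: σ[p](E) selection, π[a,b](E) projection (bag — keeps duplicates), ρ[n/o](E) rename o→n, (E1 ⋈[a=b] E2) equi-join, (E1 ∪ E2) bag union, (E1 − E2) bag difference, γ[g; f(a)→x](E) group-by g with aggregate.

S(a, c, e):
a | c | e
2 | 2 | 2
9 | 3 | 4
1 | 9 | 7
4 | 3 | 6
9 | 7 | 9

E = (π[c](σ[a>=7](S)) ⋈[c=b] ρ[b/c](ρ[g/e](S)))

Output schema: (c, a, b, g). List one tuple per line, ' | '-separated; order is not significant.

Subexpression sizes:
  S → 5
  σ[a>=7](S) → 2
  π[c](σ[a>=7](S)) → 2
  S → 5
  ρ[g/e](S) → 5
  ρ[b/c](ρ[g/e](S)) → 5
  (π[c](σ[a>=7](S)) ⋈[c=b] ρ[b/c](ρ[g/e](S))) → 3

== RESULT ==
c | a | b | g
3 | 4 | 3 | 6
3 | 9 | 3 | 4
7 | 9 | 7 | 9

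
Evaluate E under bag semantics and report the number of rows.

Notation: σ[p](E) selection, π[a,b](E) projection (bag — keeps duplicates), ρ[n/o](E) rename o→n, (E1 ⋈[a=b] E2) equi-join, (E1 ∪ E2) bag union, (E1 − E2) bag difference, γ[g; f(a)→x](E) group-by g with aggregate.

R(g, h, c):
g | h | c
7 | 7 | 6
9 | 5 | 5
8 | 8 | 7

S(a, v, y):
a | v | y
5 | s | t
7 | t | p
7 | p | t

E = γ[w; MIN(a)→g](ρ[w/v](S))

Row counts bottom-up:
  S → 3
  ρ[w/v](S) → 3
  γ[w; MIN(a)→g](ρ[w/v](S)) → 3

|E| = 3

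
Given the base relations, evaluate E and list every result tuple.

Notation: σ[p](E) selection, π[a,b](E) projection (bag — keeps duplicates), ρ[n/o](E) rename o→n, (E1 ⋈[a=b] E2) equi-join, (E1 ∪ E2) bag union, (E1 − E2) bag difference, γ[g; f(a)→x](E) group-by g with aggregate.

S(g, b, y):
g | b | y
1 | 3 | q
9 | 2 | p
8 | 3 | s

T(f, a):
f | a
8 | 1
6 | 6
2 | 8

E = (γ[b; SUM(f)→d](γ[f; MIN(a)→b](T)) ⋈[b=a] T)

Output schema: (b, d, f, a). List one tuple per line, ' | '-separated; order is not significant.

Row counts bottom-up:
  T → 3
  γ[f; MIN(a)→b](T) → 3
  γ[b; SUM(f)→d](γ[f; MIN(a)→b](T)) → 3
  T → 3
  (γ[b; SUM(f)→d](γ[f; MIN(a)→b](T)) ⋈[b=a] T) → 3

== RESULT ==
b | d | f | a
1 | 8 | 8 | 1
6 | 6 | 6 | 6
8 | 2 | 2 | 8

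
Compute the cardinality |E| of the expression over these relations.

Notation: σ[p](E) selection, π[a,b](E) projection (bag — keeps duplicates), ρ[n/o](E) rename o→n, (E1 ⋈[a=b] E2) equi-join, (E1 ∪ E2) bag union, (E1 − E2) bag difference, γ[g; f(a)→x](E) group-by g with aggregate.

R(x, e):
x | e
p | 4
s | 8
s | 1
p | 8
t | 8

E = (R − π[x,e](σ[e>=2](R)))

Row counts bottom-up:
  R → 5
  R → 5
  σ[e>=2](R) → 4
  π[x,e](σ[e>=2](R)) → 4
  (R − π[x,e](σ[e>=2](R))) → 1

|E| = 1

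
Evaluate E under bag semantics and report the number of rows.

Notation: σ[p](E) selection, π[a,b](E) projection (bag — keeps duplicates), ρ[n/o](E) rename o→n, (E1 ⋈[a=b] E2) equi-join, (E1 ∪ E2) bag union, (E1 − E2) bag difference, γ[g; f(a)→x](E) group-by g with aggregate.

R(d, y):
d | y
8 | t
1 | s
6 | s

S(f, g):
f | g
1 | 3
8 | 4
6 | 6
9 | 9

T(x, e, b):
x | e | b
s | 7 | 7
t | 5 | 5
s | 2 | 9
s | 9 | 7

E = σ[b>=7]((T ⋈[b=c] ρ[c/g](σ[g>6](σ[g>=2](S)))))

Row counts bottom-up:
  T → 4
  S → 4
  σ[g>=2](S) → 4
  σ[g>6](σ[g>=2](S)) → 1
  ρ[c/g](σ[g>6](σ[g>=2](S))) → 1
  (T ⋈[b=c] ρ[c/g](σ[g>6](σ[g>=2](S)))) → 1
  σ[b>=7]((T ⋈[b=c] ρ[c/g](σ[g>6](σ[g>=2](S))))) → 1

|E| = 1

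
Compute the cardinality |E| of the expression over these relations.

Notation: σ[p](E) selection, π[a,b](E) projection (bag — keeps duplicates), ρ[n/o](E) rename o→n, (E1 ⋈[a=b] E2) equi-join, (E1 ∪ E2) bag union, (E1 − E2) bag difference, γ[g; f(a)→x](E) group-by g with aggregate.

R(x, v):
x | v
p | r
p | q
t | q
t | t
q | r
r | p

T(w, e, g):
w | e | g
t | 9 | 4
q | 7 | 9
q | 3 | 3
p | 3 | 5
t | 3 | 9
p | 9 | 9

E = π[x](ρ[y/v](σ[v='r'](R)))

Row counts bottom-up:
  R → 6
  σ[v='r'](R) → 2
  ρ[y/v](σ[v='r'](R)) → 2
  π[x](ρ[y/v](σ[v='r'](R))) → 2

|E| = 2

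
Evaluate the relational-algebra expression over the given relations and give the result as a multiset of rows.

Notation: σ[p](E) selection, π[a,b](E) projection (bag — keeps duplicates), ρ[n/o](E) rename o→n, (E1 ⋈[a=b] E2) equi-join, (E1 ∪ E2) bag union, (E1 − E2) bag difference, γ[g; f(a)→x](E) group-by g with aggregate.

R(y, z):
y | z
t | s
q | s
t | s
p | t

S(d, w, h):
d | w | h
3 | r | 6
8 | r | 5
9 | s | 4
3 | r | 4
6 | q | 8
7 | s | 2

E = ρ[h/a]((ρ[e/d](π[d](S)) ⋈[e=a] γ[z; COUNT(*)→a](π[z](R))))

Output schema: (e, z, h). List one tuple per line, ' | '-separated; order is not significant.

Stepwise |·|:
  S → 6
  π[d](S) → 6
  ρ[e/d](π[d](S)) → 6
  R → 4
  π[z](R) → 4
  γ[z; COUNT(*)→a](π[z](R)) → 2
  (ρ[e/d](π[d](S)) ⋈[e=a] γ[z; COUNT(*)→a](π[z](R))) → 2
  ρ[h/a]((ρ[e/d](π[d](S)) ⋈[e=a] γ[z; COUNT(*)→a](π[z](R)))) → 2

== RESULT ==
e | z | h
3 | s | 3
3 | s | 3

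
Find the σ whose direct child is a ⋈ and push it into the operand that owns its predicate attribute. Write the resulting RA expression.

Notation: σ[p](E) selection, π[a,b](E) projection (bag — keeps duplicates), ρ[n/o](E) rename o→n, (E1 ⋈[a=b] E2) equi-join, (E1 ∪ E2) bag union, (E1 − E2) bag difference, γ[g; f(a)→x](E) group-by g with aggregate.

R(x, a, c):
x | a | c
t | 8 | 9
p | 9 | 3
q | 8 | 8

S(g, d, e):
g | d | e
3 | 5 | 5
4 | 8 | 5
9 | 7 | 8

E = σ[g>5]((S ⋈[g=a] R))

σ filters on g, owned by the left side.
E' = (σ[g>5](S) ⋈[g=a] R)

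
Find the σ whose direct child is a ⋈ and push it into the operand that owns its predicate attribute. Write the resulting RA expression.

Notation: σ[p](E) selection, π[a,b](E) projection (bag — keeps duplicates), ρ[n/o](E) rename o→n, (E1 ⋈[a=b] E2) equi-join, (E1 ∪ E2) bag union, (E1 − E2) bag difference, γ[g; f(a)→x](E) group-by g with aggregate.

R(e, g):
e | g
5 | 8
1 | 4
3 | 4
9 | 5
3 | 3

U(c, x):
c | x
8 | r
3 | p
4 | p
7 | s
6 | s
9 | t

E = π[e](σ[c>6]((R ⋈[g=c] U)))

σ filters on c, owned by the right side.
E' = π[e]((R ⋈[g=c] σ[c>6](U)))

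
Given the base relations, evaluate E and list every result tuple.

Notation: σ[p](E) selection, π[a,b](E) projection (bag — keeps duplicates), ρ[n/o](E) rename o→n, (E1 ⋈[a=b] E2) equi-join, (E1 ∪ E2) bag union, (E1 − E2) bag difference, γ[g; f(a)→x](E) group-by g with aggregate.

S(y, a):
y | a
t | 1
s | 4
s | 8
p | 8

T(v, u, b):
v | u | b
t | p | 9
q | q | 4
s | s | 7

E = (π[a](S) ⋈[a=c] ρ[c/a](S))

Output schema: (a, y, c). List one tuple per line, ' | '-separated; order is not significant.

Per-node cardinality:
  S → 4
  π[a](S) → 4
  S → 4
  ρ[c/a](S) → 4
  (π[a](S) ⋈[a=c] ρ[c/a](S)) → 6

== RESULT ==
a | y | c
1 | t | 1
4 | s | 4
8 | p | 8
8 | p | 8
8 | s | 8
8 | s | 8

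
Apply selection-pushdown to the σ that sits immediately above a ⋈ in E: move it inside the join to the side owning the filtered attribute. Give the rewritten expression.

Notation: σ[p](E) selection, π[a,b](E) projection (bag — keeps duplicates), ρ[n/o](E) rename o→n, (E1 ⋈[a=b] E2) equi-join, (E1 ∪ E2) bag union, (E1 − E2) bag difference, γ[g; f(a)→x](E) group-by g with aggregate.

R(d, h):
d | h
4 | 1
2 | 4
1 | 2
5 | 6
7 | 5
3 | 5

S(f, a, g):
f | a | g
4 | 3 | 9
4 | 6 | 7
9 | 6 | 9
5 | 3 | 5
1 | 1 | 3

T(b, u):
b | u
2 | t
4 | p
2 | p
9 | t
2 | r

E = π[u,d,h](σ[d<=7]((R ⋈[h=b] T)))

σ filters on d, owned by the left side.
E' = π[u,d,h]((σ[d<=7](R) ⋈[h=b] T))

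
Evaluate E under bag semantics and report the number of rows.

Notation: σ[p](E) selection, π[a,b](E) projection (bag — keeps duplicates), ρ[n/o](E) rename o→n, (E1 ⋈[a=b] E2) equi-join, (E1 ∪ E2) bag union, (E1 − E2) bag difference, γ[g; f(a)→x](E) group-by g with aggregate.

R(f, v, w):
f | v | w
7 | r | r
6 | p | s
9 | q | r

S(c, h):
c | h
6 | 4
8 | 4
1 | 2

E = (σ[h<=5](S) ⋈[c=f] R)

Stepwise |·|:
  S → 3
  σ[h<=5](S) → 3
  R → 3
  (σ[h<=5](S) ⋈[c=f] R) → 1

|E| = 1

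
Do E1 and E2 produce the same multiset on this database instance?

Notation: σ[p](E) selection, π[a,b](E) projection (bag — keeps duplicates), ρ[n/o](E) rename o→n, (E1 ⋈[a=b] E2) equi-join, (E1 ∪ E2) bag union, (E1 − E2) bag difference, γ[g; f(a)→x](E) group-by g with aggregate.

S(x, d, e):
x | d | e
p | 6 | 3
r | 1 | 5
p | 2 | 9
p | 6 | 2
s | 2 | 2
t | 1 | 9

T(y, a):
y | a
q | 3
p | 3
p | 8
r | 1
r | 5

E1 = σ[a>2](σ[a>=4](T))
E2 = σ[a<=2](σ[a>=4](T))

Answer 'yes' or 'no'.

E1 row counts bottom-up:
  T → 5
  σ[a>=4](T) → 2
  σ[a>2](σ[a>=4](T)) → 2
E2 row counts bottom-up:
  T → 5
  σ[a>=4](T) → 2
  σ[a<=2](σ[a>=4](T)) → 0

E1 result:
y | a
p | 8
r | 5
E2 result:
y | a
(0 rows)
Witness: ('r', 5) appears 1× in E1 but 0× in E2.

no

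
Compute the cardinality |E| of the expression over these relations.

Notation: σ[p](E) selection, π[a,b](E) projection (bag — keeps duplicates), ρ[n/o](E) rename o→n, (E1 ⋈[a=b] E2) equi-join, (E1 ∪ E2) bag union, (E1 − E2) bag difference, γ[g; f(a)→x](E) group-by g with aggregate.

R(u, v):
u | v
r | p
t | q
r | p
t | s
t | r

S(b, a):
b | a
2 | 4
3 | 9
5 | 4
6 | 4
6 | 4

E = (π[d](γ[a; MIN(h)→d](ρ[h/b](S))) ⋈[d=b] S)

Row counts bottom-up:
  S → 5
  ρ[h/b](S) → 5
  γ[a; MIN(h)→d](ρ[h/b](S)) → 2
  π[d](γ[a; MIN(h)→d](ρ[h/b](S))) → 2
  S → 5
  (π[d](γ[a; MIN(h)→d](ρ[h/b](S))) ⋈[d=b] S) → 2

|E| = 2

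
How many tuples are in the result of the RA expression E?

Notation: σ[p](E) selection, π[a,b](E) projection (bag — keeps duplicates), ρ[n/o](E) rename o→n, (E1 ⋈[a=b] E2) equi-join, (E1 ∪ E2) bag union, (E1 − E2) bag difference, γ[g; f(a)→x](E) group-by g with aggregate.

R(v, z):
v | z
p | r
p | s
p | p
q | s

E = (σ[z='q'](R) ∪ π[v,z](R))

Per-node cardinality:
  R → 4
  σ[z='q'](R) → 0
  R → 4
  π[v,z](R) → 4
  (σ[z='q'](R) ∪ π[v,z](R)) → 4

|E| = 4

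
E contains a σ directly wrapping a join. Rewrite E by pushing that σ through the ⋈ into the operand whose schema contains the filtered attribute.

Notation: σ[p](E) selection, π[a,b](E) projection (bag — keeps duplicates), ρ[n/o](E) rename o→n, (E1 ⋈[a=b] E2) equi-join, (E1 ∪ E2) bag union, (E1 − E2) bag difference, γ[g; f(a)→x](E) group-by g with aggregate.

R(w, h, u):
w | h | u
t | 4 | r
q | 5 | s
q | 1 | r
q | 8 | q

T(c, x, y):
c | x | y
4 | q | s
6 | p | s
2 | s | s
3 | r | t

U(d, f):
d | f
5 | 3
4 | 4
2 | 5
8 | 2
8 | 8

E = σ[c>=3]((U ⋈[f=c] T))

σ filters on c, owned by the right side.
E' = (U ⋈[f=c] σ[c>=3](T))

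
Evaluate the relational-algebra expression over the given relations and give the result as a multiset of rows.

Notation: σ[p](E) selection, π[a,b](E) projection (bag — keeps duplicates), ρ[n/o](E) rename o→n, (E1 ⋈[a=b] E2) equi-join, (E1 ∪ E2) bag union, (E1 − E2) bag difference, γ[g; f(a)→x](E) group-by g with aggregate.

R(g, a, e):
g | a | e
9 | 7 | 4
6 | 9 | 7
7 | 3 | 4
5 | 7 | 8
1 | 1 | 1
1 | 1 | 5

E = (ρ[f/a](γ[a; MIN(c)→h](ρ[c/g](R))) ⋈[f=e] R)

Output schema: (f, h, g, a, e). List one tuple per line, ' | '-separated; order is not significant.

Stepwise |·|:
  R → 6
  ρ[c/g](R) → 6
  γ[a; MIN(c)→h](ρ[c/g](R)) → 4
  ρ[f/a](γ[a; MIN(c)→h](ρ[c/g](R))) → 4
  R → 6
  (ρ[f/a](γ[a; MIN(c)→h](ρ[c/g](R))) ⋈[f=e] R) → 2

== RESULT ==
f | h | g | a | e
1 | 1 | 1 | 1 | 1
7 | 5 | 6 | 9 | 7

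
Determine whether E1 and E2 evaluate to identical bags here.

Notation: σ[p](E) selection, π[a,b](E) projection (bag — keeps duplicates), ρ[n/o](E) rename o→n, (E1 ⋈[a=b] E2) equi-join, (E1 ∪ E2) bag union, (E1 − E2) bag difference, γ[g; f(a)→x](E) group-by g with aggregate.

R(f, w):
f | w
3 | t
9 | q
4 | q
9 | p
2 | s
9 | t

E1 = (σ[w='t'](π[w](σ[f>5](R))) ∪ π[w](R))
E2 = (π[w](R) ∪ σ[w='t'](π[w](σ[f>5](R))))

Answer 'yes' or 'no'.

E1 subexpression sizes:
  R → 6
  σ[f>5](R) → 3
  π[w](σ[f>5](R)) → 3
  σ[w='t'](π[w](σ[f>5](R))) → 1
  R → 6
  π[w](R) → 6
  (σ[w='t'](π[w](σ[f>5](R))) ∪ π[w](R)) → 7
E2 subexpression sizes:
  R → 6
  π[w](R) → 6
  R → 6
  σ[f>5](R) → 3
  π[w](σ[f>5](R)) → 3
  σ[w='t'](π[w](σ[f>5](R))) → 1
  (π[w](R) ∪ σ[w='t'](π[w](σ[f>5](R)))) → 7

E1 and E2 produce the same multiset:
w
p
q
q
s
t
t
t

yes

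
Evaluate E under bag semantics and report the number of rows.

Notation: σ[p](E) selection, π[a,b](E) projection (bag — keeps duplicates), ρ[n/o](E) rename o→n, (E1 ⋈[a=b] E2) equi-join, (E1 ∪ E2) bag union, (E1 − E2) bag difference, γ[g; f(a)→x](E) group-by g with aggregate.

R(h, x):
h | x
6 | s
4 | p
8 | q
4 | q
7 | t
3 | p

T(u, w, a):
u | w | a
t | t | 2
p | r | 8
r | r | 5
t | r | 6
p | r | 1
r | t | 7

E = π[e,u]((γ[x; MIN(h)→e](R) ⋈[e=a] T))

Stepwise |·|:
  R → 6
  γ[x; MIN(h)→e](R) → 4
  T → 6
  (γ[x; MIN(h)→e](R) ⋈[e=a] T) → 2
  π[e,u]((γ[x; MIN(h)→e](R) ⋈[e=a] T)) → 2

|E| = 2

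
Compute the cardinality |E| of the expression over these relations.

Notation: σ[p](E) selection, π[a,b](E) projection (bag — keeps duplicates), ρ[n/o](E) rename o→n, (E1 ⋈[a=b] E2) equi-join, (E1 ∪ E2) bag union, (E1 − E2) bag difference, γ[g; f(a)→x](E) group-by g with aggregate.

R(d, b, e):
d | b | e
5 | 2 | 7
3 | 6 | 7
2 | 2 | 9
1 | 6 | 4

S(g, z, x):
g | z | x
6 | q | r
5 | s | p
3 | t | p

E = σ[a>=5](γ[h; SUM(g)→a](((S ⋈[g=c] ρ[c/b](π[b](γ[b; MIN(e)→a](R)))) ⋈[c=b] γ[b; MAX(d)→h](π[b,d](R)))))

Subexpression sizes:
  S → 3
  R → 4
  γ[b; MIN(e)→a](R) → 2
  π[b](γ[b; MIN(e)→a](R)) → 2
  ρ[c/b](π[b](γ[b; MIN(e)→a](R))) → 2
  (S ⋈[g=c] ρ[c/b](π[b](γ[b; MIN(e)→a](R)))) → 1
  R → 4
  π[b,d](R) → 4
  γ[b; MAX(d)→h](π[b,d](R)) → 2
  ((S ⋈[g=c] ρ[c/b](π[b](γ[b; MIN(e)→a](R)))) ⋈[c=b] γ[b; MAX(d)→h](π[b,d](R))) → 1
  γ[h; SUM(g)→a](((S ⋈[g=c] ρ[c/b](π[b](γ[b; MIN(e)→a](R)))) ⋈[c=b] γ[b; MAX(d)→h](π[b,d](R)))) → 1
  σ[a>=5](γ[h; SUM(g)→a](((S ⋈[g=c] ρ[c/b](π[b](γ[b; MIN(e)→a](R)))) ⋈[c=b] γ[b; MAX(d)→h](π[b,d](R))))) → 1

|E| = 1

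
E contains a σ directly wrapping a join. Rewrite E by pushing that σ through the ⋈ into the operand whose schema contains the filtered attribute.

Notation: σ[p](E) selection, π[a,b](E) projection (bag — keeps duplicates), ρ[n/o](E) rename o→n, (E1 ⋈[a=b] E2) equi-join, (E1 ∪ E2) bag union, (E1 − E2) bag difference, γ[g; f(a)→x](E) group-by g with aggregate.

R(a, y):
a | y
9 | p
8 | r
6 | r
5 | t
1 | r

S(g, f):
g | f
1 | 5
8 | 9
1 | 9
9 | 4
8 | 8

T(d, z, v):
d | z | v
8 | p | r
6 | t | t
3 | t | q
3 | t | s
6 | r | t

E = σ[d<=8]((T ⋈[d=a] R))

σ filters on d, owned by the left side.
E' = (σ[d<=8](T) ⋈[d=a] R)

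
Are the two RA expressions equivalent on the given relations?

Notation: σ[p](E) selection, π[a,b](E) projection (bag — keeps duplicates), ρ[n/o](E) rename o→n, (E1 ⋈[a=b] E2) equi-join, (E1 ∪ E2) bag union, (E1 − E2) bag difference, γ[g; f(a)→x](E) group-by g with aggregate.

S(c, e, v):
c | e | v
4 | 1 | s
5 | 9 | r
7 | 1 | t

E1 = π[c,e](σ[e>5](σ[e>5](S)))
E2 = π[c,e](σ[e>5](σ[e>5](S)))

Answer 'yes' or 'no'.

E1 subexpression sizes:
  S → 3
  σ[e>5](S) → 1
  σ[e>5](σ[e>5](S)) → 1
  π[c,e](σ[e>5](σ[e>5](S))) → 1
E2 subexpression sizes:
  S → 3
  σ[e>5](S) → 1
  σ[e>5](σ[e>5](S)) → 1
  π[c,e](σ[e>5](σ[e>5](S))) → 1

E1 and E2 produce the same multiset:
c | e
5 | 9

yes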